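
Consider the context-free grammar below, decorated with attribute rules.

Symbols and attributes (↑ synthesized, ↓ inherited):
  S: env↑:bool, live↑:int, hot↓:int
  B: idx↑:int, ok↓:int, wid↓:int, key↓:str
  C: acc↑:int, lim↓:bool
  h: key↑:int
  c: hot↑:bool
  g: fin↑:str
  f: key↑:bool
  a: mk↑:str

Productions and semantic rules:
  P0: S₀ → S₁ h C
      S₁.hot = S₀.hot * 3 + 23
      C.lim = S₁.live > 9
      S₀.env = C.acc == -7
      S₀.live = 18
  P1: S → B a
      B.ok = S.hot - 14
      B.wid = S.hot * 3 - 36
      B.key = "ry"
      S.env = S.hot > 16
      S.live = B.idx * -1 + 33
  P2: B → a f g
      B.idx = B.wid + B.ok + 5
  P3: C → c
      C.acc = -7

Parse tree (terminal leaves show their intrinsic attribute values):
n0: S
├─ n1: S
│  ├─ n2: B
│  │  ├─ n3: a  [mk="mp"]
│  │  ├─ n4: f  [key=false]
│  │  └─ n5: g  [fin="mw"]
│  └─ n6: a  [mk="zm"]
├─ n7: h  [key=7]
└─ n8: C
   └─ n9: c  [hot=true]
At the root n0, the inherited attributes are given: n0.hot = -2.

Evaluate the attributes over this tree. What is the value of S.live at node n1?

1. n0.hot = -2  [given at root]
2. n1.hot = 17  [S₀.hot * 3 + 23]
3. n2.ok = 3  [S.hot - 14]
4. n2.wid = 15  [S.hot * 3 - 36]
5. n2.key = "ry"  ["ry"]
6. n3.mk = "mp"  [terminal]
7. n4.key = false  [terminal]
8. n5.fin = "mw"  [terminal]
9. n2.idx = 23  [B.wid + B.ok + 5]
10. n6.mk = "zm"  [terminal]
11. n1.env = true  [S.hot > 16]
12. n1.live = 10  [B.idx * -1 + 33]
13. n7.key = 7  [terminal]
14. n8.lim = true  [S₁.live > 9]
15. n9.hot = true  [terminal]
16. n8.acc = -7  [-7]
17. n0.env = true  [C.acc == -7]
18. n0.live = 18  [18]

10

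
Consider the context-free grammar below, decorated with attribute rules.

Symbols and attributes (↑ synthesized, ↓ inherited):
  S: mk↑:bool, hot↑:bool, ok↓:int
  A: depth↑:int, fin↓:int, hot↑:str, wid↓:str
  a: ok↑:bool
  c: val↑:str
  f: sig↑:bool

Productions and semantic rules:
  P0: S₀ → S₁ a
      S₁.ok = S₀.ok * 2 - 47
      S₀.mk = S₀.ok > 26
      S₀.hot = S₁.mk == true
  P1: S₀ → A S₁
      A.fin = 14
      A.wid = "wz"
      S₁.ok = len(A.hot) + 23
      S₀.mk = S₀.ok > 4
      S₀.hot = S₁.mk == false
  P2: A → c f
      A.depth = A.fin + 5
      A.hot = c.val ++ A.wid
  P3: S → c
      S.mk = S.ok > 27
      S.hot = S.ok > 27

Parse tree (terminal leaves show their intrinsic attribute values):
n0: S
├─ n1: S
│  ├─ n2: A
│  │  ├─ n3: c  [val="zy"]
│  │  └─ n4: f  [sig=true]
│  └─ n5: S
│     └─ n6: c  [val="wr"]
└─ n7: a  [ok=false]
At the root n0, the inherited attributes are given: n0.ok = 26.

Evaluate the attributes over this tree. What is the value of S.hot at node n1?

1. n0.ok = 26  [given at root]
2. n1.ok = 5  [S₀.ok * 2 - 47]
3. n2.fin = 14  [14]
4. n2.wid = "wz"  ["wz"]
5. n3.val = "zy"  [terminal]
6. n4.sig = true  [terminal]
7. n2.depth = 19  [A.fin + 5]
8. n2.hot = "zywz"  [c.val ++ A.wid]
9. n5.ok = 27  [len(A.hot) + 23]
10. n6.val = "wr"  [terminal]
11. n5.mk = false  [S.ok > 27]
12. n5.hot = false  [S.ok > 27]
13. n1.mk = true  [S₀.ok > 4]
14. n1.hot = true  [S₁.mk == false]
15. n7.ok = false  [terminal]
16. n0.mk = false  [S₀.ok > 26]
17. n0.hot = true  [S₁.mk == true]

true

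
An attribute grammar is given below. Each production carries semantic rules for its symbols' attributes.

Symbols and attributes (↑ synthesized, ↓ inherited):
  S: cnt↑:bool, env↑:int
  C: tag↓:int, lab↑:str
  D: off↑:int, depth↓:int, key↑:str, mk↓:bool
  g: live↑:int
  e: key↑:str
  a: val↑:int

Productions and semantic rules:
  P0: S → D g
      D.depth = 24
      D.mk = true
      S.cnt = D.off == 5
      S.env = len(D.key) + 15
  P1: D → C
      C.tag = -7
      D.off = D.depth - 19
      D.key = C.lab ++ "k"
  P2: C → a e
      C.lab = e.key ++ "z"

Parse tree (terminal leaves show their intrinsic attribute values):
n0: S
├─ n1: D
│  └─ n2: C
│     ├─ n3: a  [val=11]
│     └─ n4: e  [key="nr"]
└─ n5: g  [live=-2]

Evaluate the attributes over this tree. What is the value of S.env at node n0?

19

1. n1.depth = 24  [24]
2. n1.mk = true  [true]
3. n2.tag = -7  [-7]
4. n3.val = 11  [terminal]
5. n4.key = "nr"  [terminal]
6. n2.lab = "nrz"  [e.key ++ "z"]
7. n1.off = 5  [D.depth - 19]
8. n1.key = "nrzk"  [C.lab ++ "k"]
9. n5.live = -2  [terminal]
10. n0.cnt = true  [D.off == 5]
11. n0.env = 19  [len(D.key) + 15]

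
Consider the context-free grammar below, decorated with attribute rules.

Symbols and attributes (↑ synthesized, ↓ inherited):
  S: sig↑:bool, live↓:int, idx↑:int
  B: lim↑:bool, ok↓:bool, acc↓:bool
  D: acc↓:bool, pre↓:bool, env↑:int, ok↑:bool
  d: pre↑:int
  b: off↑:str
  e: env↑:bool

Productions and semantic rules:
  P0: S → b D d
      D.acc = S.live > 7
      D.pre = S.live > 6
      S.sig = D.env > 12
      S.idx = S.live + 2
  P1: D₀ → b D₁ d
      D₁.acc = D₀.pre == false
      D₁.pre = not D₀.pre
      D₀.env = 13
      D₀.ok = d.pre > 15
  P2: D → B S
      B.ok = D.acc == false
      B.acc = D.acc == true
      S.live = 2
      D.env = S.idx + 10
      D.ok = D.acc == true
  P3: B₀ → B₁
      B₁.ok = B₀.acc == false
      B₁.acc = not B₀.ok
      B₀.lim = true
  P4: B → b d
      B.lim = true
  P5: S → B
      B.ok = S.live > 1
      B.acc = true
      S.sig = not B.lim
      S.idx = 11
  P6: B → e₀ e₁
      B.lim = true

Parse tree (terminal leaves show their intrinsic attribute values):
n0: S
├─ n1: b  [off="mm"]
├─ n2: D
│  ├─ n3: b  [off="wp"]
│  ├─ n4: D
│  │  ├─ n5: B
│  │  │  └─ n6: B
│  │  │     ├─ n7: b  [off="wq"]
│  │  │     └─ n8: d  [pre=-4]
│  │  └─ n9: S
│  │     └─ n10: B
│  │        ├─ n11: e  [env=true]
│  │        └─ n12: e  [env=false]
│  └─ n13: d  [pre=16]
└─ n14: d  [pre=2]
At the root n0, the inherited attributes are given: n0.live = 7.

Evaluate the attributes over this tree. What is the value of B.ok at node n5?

1. n0.live = 7  [given at root]
2. n1.off = "mm"  [terminal]
3. n2.acc = false  [S.live > 7]
4. n2.pre = true  [S.live > 6]
5. n3.off = "wp"  [terminal]
6. n4.acc = false  [D₀.pre == false]
7. n4.pre = false  [not D₀.pre]
8. n5.ok = true  [D.acc == false]
9. n5.acc = false  [D.acc == true]
10. n6.ok = true  [B₀.acc == false]
11. n6.acc = false  [not B₀.ok]
12. n7.off = "wq"  [terminal]
13. n8.pre = -4  [terminal]
14. n6.lim = true  [true]
15. n5.lim = true  [true]
16. n9.live = 2  [2]
17. n10.ok = true  [S.live > 1]
18. n10.acc = true  [true]
19. n11.env = true  [terminal]
20. n12.env = false  [terminal]
21. n10.lim = true  [true]
22. n9.sig = false  [not B.lim]
23. n9.idx = 11  [11]
24. n4.env = 21  [S.idx + 10]
25. n4.ok = false  [D.acc == true]
26. n13.pre = 16  [terminal]
27. n2.env = 13  [13]
28. n2.ok = true  [d.pre > 15]
29. n14.pre = 2  [terminal]
30. n0.sig = true  [D.env > 12]
31. n0.idx = 9  [S.live + 2]

true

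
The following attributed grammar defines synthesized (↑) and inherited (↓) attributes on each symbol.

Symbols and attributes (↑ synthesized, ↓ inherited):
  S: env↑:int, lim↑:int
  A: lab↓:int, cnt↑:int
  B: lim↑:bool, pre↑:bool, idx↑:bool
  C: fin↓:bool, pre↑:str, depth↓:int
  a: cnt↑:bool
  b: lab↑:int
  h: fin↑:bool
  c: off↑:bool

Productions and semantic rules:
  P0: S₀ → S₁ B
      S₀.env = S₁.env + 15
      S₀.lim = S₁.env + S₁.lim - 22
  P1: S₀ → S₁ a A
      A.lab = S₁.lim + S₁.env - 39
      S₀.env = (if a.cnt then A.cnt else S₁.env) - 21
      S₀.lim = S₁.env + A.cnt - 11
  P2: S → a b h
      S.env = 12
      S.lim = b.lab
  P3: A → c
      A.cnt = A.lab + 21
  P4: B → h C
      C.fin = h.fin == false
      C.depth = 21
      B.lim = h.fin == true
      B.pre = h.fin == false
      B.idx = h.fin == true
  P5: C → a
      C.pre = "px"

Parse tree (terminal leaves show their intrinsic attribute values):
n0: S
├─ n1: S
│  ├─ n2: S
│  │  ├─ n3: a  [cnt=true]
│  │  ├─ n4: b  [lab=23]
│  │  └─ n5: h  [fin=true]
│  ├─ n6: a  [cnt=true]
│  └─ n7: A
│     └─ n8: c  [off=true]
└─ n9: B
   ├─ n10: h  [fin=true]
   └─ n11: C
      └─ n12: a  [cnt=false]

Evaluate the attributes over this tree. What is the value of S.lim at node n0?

-8

1. n3.cnt = true  [terminal]
2. n4.lab = 23  [terminal]
3. n5.fin = true  [terminal]
4. n2.env = 12  [12]
5. n2.lim = 23  [b.lab]
6. n6.cnt = true  [terminal]
7. n7.lab = -4  [S₁.lim + S₁.env - 39]
8. n8.off = true  [terminal]
9. n7.cnt = 17  [A.lab + 21]
10. n1.env = -4  [(if a.cnt then A.cnt else S₁.env) - 21]
11. n1.lim = 18  [S₁.env + A.cnt - 11]
12. n10.fin = true  [terminal]
13. n11.fin = false  [h.fin == false]
14. n11.depth = 21  [21]
15. n12.cnt = false  [terminal]
16. n11.pre = "px"  ["px"]
17. n9.lim = true  [h.fin == true]
18. n9.pre = false  [h.fin == false]
19. n9.idx = true  [h.fin == true]
20. n0.env = 11  [S₁.env + 15]
21. n0.lim = -8  [S₁.env + S₁.lim - 22]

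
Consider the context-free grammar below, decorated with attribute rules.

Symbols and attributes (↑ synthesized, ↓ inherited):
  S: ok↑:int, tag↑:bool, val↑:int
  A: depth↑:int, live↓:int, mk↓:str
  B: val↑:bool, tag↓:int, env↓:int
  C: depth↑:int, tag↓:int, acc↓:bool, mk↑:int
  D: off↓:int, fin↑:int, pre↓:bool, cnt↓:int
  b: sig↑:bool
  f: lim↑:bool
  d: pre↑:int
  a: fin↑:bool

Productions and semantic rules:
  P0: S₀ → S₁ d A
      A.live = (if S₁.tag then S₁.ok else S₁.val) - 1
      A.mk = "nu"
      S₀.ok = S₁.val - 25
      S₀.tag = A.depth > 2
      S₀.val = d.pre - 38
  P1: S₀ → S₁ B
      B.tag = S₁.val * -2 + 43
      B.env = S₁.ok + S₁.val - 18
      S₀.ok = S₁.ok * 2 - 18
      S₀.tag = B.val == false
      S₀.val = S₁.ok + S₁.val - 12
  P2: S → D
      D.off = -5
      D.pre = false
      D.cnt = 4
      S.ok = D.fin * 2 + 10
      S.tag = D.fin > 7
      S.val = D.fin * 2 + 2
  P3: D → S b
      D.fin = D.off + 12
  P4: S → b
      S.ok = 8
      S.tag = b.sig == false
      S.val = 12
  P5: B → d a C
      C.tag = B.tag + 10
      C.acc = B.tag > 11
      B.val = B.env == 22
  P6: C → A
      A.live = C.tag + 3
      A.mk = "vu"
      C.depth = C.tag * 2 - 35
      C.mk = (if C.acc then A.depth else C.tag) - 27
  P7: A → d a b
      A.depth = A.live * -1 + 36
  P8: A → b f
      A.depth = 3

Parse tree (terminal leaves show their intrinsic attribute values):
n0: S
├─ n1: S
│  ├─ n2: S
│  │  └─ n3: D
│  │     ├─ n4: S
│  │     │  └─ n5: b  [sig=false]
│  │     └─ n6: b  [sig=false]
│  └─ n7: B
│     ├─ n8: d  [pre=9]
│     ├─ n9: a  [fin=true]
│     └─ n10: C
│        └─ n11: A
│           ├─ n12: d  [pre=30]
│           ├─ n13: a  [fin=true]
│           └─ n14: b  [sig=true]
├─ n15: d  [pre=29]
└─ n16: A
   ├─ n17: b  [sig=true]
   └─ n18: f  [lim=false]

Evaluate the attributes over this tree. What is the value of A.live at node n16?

27

1. n3.off = -5  [-5]
2. n3.pre = false  [false]
3. n3.cnt = 4  [4]
4. n5.sig = false  [terminal]
5. n4.ok = 8  [8]
6. n4.tag = true  [b.sig == false]
7. n4.val = 12  [12]
8. n6.sig = false  [terminal]
9. n3.fin = 7  [D.off + 12]
10. n2.ok = 24  [D.fin * 2 + 10]
11. n2.tag = false  [D.fin > 7]
12. n2.val = 16  [D.fin * 2 + 2]
13. n7.tag = 11  [S₁.val * -2 + 43]
14. n7.env = 22  [S₁.ok + S₁.val - 18]
15. n8.pre = 9  [terminal]
16. n9.fin = true  [terminal]
17. n10.tag = 21  [B.tag + 10]
18. n10.acc = false  [B.tag > 11]
19. n11.live = 24  [C.tag + 3]
20. n11.mk = "vu"  ["vu"]
21. n12.pre = 30  [terminal]
22. n13.fin = true  [terminal]
23. n14.sig = true  [terminal]
24. n11.depth = 12  [A.live * -1 + 36]
25. n10.depth = 7  [C.tag * 2 - 35]
26. n10.mk = -6  [(if C.acc then A.depth else C.tag) - 27]
27. n7.val = true  [B.env == 22]
28. n1.ok = 30  [S₁.ok * 2 - 18]
29. n1.tag = false  [B.val == false]
30. n1.val = 28  [S₁.ok + S₁.val - 12]
31. n15.pre = 29  [terminal]
32. n16.live = 27  [(if S₁.tag then S₁.ok else S₁.val) - 1]
33. n16.mk = "nu"  ["nu"]
34. n17.sig = true  [terminal]
35. n18.lim = false  [terminal]
36. n16.depth = 3  [3]
37. n0.ok = 3  [S₁.val - 25]
38. n0.tag = true  [A.depth > 2]
39. n0.val = -9  [d.pre - 38]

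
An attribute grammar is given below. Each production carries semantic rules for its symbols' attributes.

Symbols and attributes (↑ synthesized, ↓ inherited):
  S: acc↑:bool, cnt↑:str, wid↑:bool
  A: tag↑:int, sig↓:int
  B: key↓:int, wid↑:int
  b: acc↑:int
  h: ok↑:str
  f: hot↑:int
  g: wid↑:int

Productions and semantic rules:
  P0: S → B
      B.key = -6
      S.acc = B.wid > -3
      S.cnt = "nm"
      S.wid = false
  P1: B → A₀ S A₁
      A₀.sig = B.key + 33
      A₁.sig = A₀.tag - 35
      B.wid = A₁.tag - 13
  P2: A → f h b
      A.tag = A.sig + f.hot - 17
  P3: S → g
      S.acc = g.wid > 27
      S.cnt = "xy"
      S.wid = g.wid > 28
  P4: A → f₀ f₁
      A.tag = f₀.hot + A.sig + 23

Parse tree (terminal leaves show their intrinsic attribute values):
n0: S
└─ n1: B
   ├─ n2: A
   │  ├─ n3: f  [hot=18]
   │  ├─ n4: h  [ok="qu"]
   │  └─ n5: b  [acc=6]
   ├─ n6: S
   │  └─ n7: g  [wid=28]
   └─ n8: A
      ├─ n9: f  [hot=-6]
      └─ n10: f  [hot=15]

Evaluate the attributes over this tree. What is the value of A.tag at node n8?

10

1. n1.key = -6  [-6]
2. n2.sig = 27  [B.key + 33]
3. n3.hot = 18  [terminal]
4. n4.ok = "qu"  [terminal]
5. n5.acc = 6  [terminal]
6. n2.tag = 28  [A.sig + f.hot - 17]
7. n7.wid = 28  [terminal]
8. n6.acc = true  [g.wid > 27]
9. n6.cnt = "xy"  ["xy"]
10. n6.wid = false  [g.wid > 28]
11. n8.sig = -7  [A₀.tag - 35]
12. n9.hot = -6  [terminal]
13. n10.hot = 15  [terminal]
14. n8.tag = 10  [f₀.hot + A.sig + 23]
15. n1.wid = -3  [A₁.tag - 13]
16. n0.acc = false  [B.wid > -3]
17. n0.cnt = "nm"  ["nm"]
18. n0.wid = false  [false]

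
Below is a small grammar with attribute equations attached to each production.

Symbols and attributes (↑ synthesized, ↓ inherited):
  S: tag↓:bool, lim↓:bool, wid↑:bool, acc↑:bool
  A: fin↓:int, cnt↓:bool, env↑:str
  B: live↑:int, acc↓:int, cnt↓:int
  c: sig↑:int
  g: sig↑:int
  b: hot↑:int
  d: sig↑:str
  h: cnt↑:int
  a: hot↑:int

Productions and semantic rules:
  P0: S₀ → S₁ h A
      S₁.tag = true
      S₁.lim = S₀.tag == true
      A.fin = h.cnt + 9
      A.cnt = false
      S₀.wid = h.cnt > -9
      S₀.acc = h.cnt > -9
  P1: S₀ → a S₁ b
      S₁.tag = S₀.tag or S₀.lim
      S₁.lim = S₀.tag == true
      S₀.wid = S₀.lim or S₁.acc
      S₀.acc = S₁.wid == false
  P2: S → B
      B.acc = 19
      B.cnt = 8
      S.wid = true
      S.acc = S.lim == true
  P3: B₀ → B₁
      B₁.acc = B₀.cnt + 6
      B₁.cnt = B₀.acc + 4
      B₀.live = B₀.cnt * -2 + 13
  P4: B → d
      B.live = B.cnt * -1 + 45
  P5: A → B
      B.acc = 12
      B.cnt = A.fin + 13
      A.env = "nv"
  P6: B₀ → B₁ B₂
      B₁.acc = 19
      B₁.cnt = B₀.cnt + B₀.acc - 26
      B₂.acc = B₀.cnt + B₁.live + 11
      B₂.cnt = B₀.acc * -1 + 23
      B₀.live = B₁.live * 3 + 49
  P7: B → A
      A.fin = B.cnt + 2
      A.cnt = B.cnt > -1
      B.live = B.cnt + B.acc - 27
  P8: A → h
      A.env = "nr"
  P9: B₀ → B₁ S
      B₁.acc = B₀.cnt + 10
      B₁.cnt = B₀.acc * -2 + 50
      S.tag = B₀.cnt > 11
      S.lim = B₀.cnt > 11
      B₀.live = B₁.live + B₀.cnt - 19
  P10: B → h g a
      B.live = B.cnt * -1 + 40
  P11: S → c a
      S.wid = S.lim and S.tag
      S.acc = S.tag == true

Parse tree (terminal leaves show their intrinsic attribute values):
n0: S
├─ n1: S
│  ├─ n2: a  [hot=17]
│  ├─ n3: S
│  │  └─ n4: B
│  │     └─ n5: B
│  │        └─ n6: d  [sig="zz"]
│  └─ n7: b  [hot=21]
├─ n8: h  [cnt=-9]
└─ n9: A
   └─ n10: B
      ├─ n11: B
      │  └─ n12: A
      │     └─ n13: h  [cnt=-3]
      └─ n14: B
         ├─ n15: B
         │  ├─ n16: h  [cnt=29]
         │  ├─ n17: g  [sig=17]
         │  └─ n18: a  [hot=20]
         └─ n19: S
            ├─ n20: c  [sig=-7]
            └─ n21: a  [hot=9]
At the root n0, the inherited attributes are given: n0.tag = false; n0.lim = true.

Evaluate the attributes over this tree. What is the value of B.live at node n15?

20

1. n0.tag = false  [given at root]
2. n0.lim = true  [given at root]
3. n1.tag = true  [true]
4. n1.lim = false  [S₀.tag == true]
5. n2.hot = 17  [terminal]
6. n3.tag = true  [S₀.tag or S₀.lim]
7. n3.lim = true  [S₀.tag == true]
8. n4.acc = 19  [19]
9. n4.cnt = 8  [8]
10. n5.acc = 14  [B₀.cnt + 6]
11. n5.cnt = 23  [B₀.acc + 4]
12. n6.sig = "zz"  [terminal]
13. n5.live = 22  [B.cnt * -1 + 45]
14. n4.live = -3  [B₀.cnt * -2 + 13]
15. n3.wid = true  [true]
16. n3.acc = true  [S.lim == true]
17. n7.hot = 21  [terminal]
18. n1.wid = true  [S₀.lim or S₁.acc]
19. n1.acc = false  [S₁.wid == false]
20. n8.cnt = -9  [terminal]
21. n9.fin = 0  [h.cnt + 9]
22. n9.cnt = false  [false]
23. n10.acc = 12  [12]
24. n10.cnt = 13  [A.fin + 13]
25. n11.acc = 19  [19]
26. n11.cnt = -1  [B₀.cnt + B₀.acc - 26]
27. n12.fin = 1  [B.cnt + 2]
28. n12.cnt = false  [B.cnt > -1]
29. n13.cnt = -3  [terminal]
30. n12.env = "nr"  ["nr"]
31. n11.live = -9  [B.cnt + B.acc - 27]
32. n14.acc = 15  [B₀.cnt + B₁.live + 11]
33. n14.cnt = 11  [B₀.acc * -1 + 23]
34. n15.acc = 21  [B₀.cnt + 10]
35. n15.cnt = 20  [B₀.acc * -2 + 50]
36. n16.cnt = 29  [terminal]
37. n17.sig = 17  [terminal]
38. n18.hot = 20  [terminal]
39. n15.live = 20  [B.cnt * -1 + 40]
40. n19.tag = false  [B₀.cnt > 11]
41. n19.lim = false  [B₀.cnt > 11]
42. n20.sig = -7  [terminal]
43. n21.hot = 9  [terminal]
44. n19.wid = false  [S.lim and S.tag]
45. n19.acc = false  [S.tag == true]
46. n14.live = 12  [B₁.live + B₀.cnt - 19]
47. n10.live = 22  [B₁.live * 3 + 49]
48. n9.env = "nv"  ["nv"]
49. n0.wid = false  [h.cnt > -9]
50. n0.acc = false  [h.cnt > -9]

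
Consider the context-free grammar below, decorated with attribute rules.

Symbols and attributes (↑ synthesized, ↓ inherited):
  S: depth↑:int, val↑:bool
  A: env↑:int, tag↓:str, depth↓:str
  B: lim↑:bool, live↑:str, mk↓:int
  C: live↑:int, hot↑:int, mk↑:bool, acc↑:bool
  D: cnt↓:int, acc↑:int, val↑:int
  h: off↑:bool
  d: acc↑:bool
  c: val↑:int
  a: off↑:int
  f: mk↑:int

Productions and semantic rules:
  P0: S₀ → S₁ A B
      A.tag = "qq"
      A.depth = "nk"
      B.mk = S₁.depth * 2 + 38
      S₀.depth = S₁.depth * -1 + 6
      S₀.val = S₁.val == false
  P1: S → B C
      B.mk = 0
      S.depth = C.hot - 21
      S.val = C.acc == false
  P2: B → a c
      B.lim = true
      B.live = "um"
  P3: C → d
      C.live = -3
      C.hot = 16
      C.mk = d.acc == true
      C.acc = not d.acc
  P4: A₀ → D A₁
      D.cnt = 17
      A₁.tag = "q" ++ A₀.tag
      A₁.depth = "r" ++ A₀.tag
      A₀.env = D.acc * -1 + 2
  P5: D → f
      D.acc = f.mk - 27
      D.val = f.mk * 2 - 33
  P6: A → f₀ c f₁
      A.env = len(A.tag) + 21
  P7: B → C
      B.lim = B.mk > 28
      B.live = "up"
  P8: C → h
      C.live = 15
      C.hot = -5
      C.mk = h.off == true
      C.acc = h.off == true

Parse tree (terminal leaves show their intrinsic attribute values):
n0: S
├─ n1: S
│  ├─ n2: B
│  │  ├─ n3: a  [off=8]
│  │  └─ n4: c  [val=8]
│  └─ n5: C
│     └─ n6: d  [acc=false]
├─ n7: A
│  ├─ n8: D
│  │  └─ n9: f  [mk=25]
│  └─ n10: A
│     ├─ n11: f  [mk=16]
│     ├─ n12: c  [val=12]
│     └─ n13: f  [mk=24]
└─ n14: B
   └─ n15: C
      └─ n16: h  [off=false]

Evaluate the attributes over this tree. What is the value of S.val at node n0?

true

1. n2.mk = 0  [0]
2. n3.off = 8  [terminal]
3. n4.val = 8  [terminal]
4. n2.lim = true  [true]
5. n2.live = "um"  ["um"]
6. n6.acc = false  [terminal]
7. n5.live = -3  [-3]
8. n5.hot = 16  [16]
9. n5.mk = false  [d.acc == true]
10. n5.acc = true  [not d.acc]
11. n1.depth = -5  [C.hot - 21]
12. n1.val = false  [C.acc == false]
13. n7.tag = "qq"  ["qq"]
14. n7.depth = "nk"  ["nk"]
15. n8.cnt = 17  [17]
16. n9.mk = 25  [terminal]
17. n8.acc = -2  [f.mk - 27]
18. n8.val = 17  [f.mk * 2 - 33]
19. n10.tag = "qqq"  ["q" ++ A₀.tag]
20. n10.depth = "rqq"  ["r" ++ A₀.tag]
21. n11.mk = 16  [terminal]
22. n12.val = 12  [terminal]
23. n13.mk = 24  [terminal]
24. n10.env = 24  [len(A.tag) + 21]
25. n7.env = 4  [D.acc * -1 + 2]
26. n14.mk = 28  [S₁.depth * 2 + 38]
27. n16.off = false  [terminal]
28. n15.live = 15  [15]
29. n15.hot = -5  [-5]
30. n15.mk = false  [h.off == true]
31. n15.acc = false  [h.off == true]
32. n14.lim = false  [B.mk > 28]
33. n14.live = "up"  ["up"]
34. n0.depth = 11  [S₁.depth * -1 + 6]
35. n0.val = true  [S₁.val == false]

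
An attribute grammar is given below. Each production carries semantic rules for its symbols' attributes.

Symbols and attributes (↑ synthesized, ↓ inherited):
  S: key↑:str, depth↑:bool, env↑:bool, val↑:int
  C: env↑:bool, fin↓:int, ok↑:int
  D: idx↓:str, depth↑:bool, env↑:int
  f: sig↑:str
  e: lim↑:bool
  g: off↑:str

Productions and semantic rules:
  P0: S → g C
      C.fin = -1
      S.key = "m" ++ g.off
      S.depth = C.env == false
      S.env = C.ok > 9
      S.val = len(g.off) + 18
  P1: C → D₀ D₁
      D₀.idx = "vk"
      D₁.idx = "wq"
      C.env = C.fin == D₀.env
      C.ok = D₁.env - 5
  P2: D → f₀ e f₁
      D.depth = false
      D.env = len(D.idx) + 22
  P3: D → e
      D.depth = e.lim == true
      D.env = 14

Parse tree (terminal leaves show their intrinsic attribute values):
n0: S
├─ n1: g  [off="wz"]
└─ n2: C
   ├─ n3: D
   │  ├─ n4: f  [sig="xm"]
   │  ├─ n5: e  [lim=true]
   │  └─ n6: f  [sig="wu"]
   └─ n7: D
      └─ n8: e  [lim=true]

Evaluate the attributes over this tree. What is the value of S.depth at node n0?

1. n1.off = "wz"  [terminal]
2. n2.fin = -1  [-1]
3. n3.idx = "vk"  ["vk"]
4. n4.sig = "xm"  [terminal]
5. n5.lim = true  [terminal]
6. n6.sig = "wu"  [terminal]
7. n3.depth = false  [false]
8. n3.env = 24  [len(D.idx) + 22]
9. n7.idx = "wq"  ["wq"]
10. n8.lim = true  [terminal]
11. n7.depth = true  [e.lim == true]
12. n7.env = 14  [14]
13. n2.env = false  [C.fin == D₀.env]
14. n2.ok = 9  [D₁.env - 5]
15. n0.key = "mwz"  ["m" ++ g.off]
16. n0.depth = true  [C.env == false]
17. n0.env = false  [C.ok > 9]
18. n0.val = 20  [len(g.off) + 18]

true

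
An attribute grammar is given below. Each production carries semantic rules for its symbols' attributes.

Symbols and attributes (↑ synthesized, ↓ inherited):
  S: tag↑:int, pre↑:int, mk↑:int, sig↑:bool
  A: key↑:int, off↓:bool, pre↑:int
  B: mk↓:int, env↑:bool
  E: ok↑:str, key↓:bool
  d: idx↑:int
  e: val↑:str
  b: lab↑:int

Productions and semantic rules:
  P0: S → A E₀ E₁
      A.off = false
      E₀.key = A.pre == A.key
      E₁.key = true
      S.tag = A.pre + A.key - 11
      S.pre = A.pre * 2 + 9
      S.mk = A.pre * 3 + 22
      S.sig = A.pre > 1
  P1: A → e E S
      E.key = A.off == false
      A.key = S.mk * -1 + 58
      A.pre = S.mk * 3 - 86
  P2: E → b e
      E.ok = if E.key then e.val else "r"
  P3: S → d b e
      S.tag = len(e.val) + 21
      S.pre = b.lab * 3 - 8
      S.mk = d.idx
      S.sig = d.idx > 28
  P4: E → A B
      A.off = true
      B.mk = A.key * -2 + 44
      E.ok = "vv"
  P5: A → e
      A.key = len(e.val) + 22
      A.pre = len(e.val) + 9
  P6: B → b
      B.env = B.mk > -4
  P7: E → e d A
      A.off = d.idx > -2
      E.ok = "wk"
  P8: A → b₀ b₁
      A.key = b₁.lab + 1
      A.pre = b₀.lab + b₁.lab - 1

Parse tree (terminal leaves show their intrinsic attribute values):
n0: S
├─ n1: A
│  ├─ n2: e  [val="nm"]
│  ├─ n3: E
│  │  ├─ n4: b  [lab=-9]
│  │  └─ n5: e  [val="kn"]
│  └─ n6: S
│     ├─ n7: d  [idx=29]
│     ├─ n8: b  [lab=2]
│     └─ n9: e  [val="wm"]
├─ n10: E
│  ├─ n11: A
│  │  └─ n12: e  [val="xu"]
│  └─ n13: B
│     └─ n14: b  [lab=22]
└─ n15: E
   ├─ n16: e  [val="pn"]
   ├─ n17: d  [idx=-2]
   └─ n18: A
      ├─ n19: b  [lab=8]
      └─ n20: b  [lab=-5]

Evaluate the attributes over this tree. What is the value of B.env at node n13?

1. n1.off = false  [false]
2. n2.val = "nm"  [terminal]
3. n3.key = true  [A.off == false]
4. n4.lab = -9  [terminal]
5. n5.val = "kn"  [terminal]
6. n3.ok = "kn"  [if E.key then e.val else "r"]
7. n7.idx = 29  [terminal]
8. n8.lab = 2  [terminal]
9. n9.val = "wm"  [terminal]
10. n6.tag = 23  [len(e.val) + 21]
11. n6.pre = -2  [b.lab * 3 - 8]
12. n6.mk = 29  [d.idx]
13. n6.sig = true  [d.idx > 28]
14. n1.key = 29  [S.mk * -1 + 58]
15. n1.pre = 1  [S.mk * 3 - 86]
16. n10.key = false  [A.pre == A.key]
17. n11.off = true  [true]
18. n12.val = "xu"  [terminal]
19. n11.key = 24  [len(e.val) + 22]
20. n11.pre = 11  [len(e.val) + 9]
21. n13.mk = -4  [A.key * -2 + 44]
22. n14.lab = 22  [terminal]
23. n13.env = false  [B.mk > -4]
24. n10.ok = "vv"  ["vv"]
25. n15.key = true  [true]
26. n16.val = "pn"  [terminal]
27. n17.idx = -2  [terminal]
28. n18.off = false  [d.idx > -2]
29. n19.lab = 8  [terminal]
30. n20.lab = -5  [terminal]
31. n18.key = -4  [b₁.lab + 1]
32. n18.pre = 2  [b₀.lab + b₁.lab - 1]
33. n15.ok = "wk"  ["wk"]
34. n0.tag = 19  [A.pre + A.key - 11]
35. n0.pre = 11  [A.pre * 2 + 9]
36. n0.mk = 25  [A.pre * 3 + 22]
37. n0.sig = false  [A.pre > 1]

false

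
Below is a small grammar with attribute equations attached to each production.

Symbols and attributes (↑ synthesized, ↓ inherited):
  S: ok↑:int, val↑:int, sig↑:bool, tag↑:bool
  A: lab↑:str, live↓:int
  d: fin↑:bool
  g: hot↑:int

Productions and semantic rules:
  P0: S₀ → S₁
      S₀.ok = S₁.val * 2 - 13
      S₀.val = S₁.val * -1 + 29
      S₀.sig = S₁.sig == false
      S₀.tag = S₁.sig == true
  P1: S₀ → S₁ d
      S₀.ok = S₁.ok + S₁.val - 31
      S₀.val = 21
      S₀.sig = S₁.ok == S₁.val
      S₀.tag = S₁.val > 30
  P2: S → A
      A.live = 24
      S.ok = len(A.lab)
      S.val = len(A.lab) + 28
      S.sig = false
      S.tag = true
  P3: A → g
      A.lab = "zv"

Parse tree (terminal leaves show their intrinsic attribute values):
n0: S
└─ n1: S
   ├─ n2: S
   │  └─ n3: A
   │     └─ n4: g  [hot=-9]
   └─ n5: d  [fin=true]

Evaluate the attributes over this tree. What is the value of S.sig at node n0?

true

1. n3.live = 24  [24]
2. n4.hot = -9  [terminal]
3. n3.lab = "zv"  ["zv"]
4. n2.ok = 2  [len(A.lab)]
5. n2.val = 30  [len(A.lab) + 28]
6. n2.sig = false  [false]
7. n2.tag = true  [true]
8. n5.fin = true  [terminal]
9. n1.ok = 1  [S₁.ok + S₁.val - 31]
10. n1.val = 21  [21]
11. n1.sig = false  [S₁.ok == S₁.val]
12. n1.tag = false  [S₁.val > 30]
13. n0.ok = 29  [S₁.val * 2 - 13]
14. n0.val = 8  [S₁.val * -1 + 29]
15. n0.sig = true  [S₁.sig == false]
16. n0.tag = false  [S₁.sig == true]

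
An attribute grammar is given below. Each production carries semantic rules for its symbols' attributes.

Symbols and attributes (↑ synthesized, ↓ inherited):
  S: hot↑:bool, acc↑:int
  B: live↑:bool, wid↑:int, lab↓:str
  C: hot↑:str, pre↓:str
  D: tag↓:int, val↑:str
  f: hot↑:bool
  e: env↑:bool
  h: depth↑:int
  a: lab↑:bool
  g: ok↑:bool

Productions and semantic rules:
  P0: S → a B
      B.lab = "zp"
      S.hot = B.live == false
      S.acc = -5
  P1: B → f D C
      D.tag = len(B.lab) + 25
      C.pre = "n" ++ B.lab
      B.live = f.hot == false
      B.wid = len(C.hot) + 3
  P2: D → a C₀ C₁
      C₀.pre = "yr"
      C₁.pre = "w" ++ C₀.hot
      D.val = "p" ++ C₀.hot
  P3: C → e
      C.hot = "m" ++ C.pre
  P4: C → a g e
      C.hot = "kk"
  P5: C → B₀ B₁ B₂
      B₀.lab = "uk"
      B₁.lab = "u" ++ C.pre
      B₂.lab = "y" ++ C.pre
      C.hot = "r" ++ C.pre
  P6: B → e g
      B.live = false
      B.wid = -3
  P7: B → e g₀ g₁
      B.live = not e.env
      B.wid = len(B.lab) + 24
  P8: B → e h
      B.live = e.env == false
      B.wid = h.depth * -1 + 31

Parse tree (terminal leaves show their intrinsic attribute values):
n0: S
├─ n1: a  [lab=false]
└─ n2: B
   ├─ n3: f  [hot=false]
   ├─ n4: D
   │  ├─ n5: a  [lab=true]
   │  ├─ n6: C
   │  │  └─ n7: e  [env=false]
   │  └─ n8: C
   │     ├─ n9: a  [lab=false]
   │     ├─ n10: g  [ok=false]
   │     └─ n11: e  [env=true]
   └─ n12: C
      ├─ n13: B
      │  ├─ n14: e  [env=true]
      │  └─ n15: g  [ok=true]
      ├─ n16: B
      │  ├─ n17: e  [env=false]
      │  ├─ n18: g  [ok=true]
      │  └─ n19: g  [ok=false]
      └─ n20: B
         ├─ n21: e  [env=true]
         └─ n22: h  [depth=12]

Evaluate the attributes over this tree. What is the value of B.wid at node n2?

1. n1.lab = false  [terminal]
2. n2.lab = "zp"  ["zp"]
3. n3.hot = false  [terminal]
4. n4.tag = 27  [len(B.lab) + 25]
5. n5.lab = true  [terminal]
6. n6.pre = "yr"  ["yr"]
7. n7.env = false  [terminal]
8. n6.hot = "myr"  ["m" ++ C.pre]
9. n8.pre = "wmyr"  ["w" ++ C₀.hot]
10. n9.lab = false  [terminal]
11. n10.ok = false  [terminal]
12. n11.env = true  [terminal]
13. n8.hot = "kk"  ["kk"]
14. n4.val = "pmyr"  ["p" ++ C₀.hot]
15. n12.pre = "nzp"  ["n" ++ B.lab]
16. n13.lab = "uk"  ["uk"]
17. n14.env = true  [terminal]
18. n15.ok = true  [terminal]
19. n13.live = false  [false]
20. n13.wid = -3  [-3]
21. n16.lab = "unzp"  ["u" ++ C.pre]
22. n17.env = false  [terminal]
23. n18.ok = true  [terminal]
24. n19.ok = false  [terminal]
25. n16.live = true  [not e.env]
26. n16.wid = 28  [len(B.lab) + 24]
27. n20.lab = "ynzp"  ["y" ++ C.pre]
28. n21.env = true  [terminal]
29. n22.depth = 12  [terminal]
30. n20.live = false  [e.env == false]
31. n20.wid = 19  [h.depth * -1 + 31]
32. n12.hot = "rnzp"  ["r" ++ C.pre]
33. n2.live = true  [f.hot == false]
34. n2.wid = 7  [len(C.hot) + 3]
35. n0.hot = false  [B.live == false]
36. n0.acc = -5  [-5]

7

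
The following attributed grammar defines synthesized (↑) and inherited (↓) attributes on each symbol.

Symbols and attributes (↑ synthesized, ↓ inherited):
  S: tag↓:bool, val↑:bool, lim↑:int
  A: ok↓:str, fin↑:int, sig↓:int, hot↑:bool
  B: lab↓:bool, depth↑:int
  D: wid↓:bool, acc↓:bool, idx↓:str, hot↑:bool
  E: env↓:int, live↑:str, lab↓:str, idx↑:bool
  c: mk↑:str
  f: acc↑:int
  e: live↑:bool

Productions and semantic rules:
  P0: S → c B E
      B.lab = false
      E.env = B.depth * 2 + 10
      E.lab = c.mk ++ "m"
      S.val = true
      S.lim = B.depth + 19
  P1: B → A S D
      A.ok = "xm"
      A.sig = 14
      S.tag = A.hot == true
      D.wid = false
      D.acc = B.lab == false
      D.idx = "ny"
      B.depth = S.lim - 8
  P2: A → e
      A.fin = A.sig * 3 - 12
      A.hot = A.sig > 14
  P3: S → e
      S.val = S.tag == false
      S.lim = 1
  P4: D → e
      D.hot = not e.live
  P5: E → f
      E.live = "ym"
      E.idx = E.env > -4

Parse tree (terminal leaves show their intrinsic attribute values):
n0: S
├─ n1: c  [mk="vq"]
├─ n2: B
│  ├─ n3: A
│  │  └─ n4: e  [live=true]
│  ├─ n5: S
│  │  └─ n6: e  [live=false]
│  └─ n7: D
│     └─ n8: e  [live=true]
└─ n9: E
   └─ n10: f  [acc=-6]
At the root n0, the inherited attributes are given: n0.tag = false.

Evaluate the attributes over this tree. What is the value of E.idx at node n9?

1. n0.tag = false  [given at root]
2. n1.mk = "vq"  [terminal]
3. n2.lab = false  [false]
4. n3.ok = "xm"  ["xm"]
5. n3.sig = 14  [14]
6. n4.live = true  [terminal]
7. n3.fin = 30  [A.sig * 3 - 12]
8. n3.hot = false  [A.sig > 14]
9. n5.tag = false  [A.hot == true]
10. n6.live = false  [terminal]
11. n5.val = true  [S.tag == false]
12. n5.lim = 1  [1]
13. n7.wid = false  [false]
14. n7.acc = true  [B.lab == false]
15. n7.idx = "ny"  ["ny"]
16. n8.live = true  [terminal]
17. n7.hot = false  [not e.live]
18. n2.depth = -7  [S.lim - 8]
19. n9.env = -4  [B.depth * 2 + 10]
20. n9.lab = "vqm"  [c.mk ++ "m"]
21. n10.acc = -6  [terminal]
22. n9.live = "ym"  ["ym"]
23. n9.idx = false  [E.env > -4]
24. n0.val = true  [true]
25. n0.lim = 12  [B.depth + 19]

false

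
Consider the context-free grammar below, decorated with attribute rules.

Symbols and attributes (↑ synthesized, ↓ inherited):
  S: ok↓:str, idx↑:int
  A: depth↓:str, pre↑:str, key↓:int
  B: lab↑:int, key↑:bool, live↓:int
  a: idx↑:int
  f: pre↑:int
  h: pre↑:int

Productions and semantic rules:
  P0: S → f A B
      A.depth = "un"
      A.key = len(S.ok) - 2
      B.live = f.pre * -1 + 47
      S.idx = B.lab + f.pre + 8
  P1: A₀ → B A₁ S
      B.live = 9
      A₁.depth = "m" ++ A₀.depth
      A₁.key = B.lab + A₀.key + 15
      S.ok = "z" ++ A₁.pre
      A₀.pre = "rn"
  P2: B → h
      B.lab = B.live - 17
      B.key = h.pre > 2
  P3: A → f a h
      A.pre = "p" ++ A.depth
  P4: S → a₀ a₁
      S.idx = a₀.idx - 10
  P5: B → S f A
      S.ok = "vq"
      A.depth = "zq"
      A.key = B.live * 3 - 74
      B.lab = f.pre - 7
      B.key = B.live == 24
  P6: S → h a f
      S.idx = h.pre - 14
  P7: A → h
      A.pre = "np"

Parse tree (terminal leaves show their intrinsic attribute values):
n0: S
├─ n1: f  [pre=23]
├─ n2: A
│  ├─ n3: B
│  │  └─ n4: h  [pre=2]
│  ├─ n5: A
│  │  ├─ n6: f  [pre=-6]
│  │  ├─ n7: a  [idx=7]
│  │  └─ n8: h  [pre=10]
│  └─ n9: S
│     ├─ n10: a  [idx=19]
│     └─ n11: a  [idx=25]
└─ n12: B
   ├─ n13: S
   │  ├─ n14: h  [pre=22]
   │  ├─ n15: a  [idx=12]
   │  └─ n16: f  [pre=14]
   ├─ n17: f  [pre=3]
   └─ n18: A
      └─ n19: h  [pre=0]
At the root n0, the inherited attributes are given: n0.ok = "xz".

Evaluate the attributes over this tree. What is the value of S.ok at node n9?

1. n0.ok = "xz"  [given at root]
2. n1.pre = 23  [terminal]
3. n2.depth = "un"  ["un"]
4. n2.key = 0  [len(S.ok) - 2]
5. n3.live = 9  [9]
6. n4.pre = 2  [terminal]
7. n3.lab = -8  [B.live - 17]
8. n3.key = false  [h.pre > 2]
9. n5.depth = "mun"  ["m" ++ A₀.depth]
10. n5.key = 7  [B.lab + A₀.key + 15]
11. n6.pre = -6  [terminal]
12. n7.idx = 7  [terminal]
13. n8.pre = 10  [terminal]
14. n5.pre = "pmun"  ["p" ++ A.depth]
15. n9.ok = "zpmun"  ["z" ++ A₁.pre]
16. n10.idx = 19  [terminal]
17. n11.idx = 25  [terminal]
18. n9.idx = 9  [a₀.idx - 10]
19. n2.pre = "rn"  ["rn"]
20. n12.live = 24  [f.pre * -1 + 47]
21. n13.ok = "vq"  ["vq"]
22. n14.pre = 22  [terminal]
23. n15.idx = 12  [terminal]
24. n16.pre = 14  [terminal]
25. n13.idx = 8  [h.pre - 14]
26. n17.pre = 3  [terminal]
27. n18.depth = "zq"  ["zq"]
28. n18.key = -2  [B.live * 3 - 74]
29. n19.pre = 0  [terminal]
30. n18.pre = "np"  ["np"]
31. n12.lab = -4  [f.pre - 7]
32. n12.key = true  [B.live == 24]
33. n0.idx = 27  [B.lab + f.pre + 8]

"zpmun"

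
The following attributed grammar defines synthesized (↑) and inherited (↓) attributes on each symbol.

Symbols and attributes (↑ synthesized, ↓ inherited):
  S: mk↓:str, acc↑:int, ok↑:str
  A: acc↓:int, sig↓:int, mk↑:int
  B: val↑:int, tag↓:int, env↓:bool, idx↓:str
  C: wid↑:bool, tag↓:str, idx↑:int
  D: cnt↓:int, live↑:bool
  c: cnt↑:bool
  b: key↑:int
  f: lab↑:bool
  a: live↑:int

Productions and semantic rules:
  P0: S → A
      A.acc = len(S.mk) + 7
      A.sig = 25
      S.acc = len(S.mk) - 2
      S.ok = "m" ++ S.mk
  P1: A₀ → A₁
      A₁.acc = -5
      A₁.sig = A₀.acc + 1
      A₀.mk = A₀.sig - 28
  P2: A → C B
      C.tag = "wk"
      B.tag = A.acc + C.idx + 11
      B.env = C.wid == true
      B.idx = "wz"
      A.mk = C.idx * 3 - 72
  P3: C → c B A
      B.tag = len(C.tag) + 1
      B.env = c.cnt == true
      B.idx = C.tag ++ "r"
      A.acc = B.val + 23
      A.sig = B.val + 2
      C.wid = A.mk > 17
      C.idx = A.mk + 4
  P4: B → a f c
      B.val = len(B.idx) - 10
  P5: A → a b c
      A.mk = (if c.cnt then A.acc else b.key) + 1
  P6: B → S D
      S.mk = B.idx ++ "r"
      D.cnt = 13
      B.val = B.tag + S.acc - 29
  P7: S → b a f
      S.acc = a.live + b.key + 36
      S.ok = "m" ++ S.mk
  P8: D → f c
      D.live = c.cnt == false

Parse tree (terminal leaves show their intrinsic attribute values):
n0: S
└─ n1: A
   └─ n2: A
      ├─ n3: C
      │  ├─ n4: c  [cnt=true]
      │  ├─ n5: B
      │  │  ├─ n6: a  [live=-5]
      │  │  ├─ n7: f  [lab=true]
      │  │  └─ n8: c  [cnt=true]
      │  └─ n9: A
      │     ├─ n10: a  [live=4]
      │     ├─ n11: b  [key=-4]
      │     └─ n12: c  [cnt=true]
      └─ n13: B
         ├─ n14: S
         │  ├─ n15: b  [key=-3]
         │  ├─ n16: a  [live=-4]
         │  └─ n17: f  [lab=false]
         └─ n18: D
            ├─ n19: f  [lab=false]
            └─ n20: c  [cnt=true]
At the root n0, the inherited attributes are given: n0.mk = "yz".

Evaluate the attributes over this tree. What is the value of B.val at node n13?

1. n0.mk = "yz"  [given at root]
2. n1.acc = 9  [len(S.mk) + 7]
3. n1.sig = 25  [25]
4. n2.acc = -5  [-5]
5. n2.sig = 10  [A₀.acc + 1]
6. n3.tag = "wk"  ["wk"]
7. n4.cnt = true  [terminal]
8. n5.tag = 3  [len(C.tag) + 1]
9. n5.env = true  [c.cnt == true]
10. n5.idx = "wkr"  [C.tag ++ "r"]
11. n6.live = -5  [terminal]
12. n7.lab = true  [terminal]
13. n8.cnt = true  [terminal]
14. n5.val = -7  [len(B.idx) - 10]
15. n9.acc = 16  [B.val + 23]
16. n9.sig = -5  [B.val + 2]
17. n10.live = 4  [terminal]
18. n11.key = -4  [terminal]
19. n12.cnt = true  [terminal]
20. n9.mk = 17  [(if c.cnt then A.acc else b.key) + 1]
21. n3.wid = false  [A.mk > 17]
22. n3.idx = 21  [A.mk + 4]
23. n13.tag = 27  [A.acc + C.idx + 11]
24. n13.env = false  [C.wid == true]
25. n13.idx = "wz"  ["wz"]
26. n14.mk = "wzr"  [B.idx ++ "r"]
27. n15.key = -3  [terminal]
28. n16.live = -4  [terminal]
29. n17.lab = false  [terminal]
30. n14.acc = 29  [a.live + b.key + 36]
31. n14.ok = "mwzr"  ["m" ++ S.mk]
32. n18.cnt = 13  [13]
33. n19.lab = false  [terminal]
34. n20.cnt = true  [terminal]
35. n18.live = false  [c.cnt == false]
36. n13.val = 27  [B.tag + S.acc - 29]
37. n2.mk = -9  [C.idx * 3 - 72]
38. n1.mk = -3  [A₀.sig - 28]
39. n0.acc = 0  [len(S.mk) - 2]
40. n0.ok = "myz"  ["m" ++ S.mk]

27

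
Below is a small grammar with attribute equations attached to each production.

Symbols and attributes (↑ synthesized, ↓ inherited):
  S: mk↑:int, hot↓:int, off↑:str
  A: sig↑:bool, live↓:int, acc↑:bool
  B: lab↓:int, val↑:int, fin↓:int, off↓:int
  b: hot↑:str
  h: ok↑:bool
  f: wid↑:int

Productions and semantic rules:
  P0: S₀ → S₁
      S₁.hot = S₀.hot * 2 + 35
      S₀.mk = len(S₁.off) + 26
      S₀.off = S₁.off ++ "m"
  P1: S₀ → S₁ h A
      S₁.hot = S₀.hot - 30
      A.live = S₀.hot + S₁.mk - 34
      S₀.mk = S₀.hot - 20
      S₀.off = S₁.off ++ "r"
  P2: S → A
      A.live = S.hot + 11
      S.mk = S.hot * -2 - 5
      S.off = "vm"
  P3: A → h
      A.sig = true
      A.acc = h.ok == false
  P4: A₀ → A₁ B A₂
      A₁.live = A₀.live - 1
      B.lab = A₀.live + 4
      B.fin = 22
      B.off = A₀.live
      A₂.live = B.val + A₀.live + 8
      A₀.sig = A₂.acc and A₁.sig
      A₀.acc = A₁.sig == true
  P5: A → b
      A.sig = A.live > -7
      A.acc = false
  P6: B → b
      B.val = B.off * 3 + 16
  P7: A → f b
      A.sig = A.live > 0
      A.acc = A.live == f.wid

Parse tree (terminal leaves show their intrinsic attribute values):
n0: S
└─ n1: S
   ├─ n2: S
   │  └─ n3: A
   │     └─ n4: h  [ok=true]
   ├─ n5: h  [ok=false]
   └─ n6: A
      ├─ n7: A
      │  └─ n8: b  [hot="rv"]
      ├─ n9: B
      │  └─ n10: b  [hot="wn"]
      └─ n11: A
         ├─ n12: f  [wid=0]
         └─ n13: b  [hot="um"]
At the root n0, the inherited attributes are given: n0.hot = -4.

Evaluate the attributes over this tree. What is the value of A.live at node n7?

1. n0.hot = -4  [given at root]
2. n1.hot = 27  [S₀.hot * 2 + 35]
3. n2.hot = -3  [S₀.hot - 30]
4. n3.live = 8  [S.hot + 11]
5. n4.ok = true  [terminal]
6. n3.sig = true  [true]
7. n3.acc = false  [h.ok == false]
8. n2.mk = 1  [S.hot * -2 - 5]
9. n2.off = "vm"  ["vm"]
10. n5.ok = false  [terminal]
11. n6.live = -6  [S₀.hot + S₁.mk - 34]
12. n7.live = -7  [A₀.live - 1]
13. n8.hot = "rv"  [terminal]
14. n7.sig = false  [A.live > -7]
15. n7.acc = false  [false]
16. n9.lab = -2  [A₀.live + 4]
17. n9.fin = 22  [22]
18. n9.off = -6  [A₀.live]
19. n10.hot = "wn"  [terminal]
20. n9.val = -2  [B.off * 3 + 16]
21. n11.live = 0  [B.val + A₀.live + 8]
22. n12.wid = 0  [terminal]
23. n13.hot = "um"  [terminal]
24. n11.sig = false  [A.live > 0]
25. n11.acc = true  [A.live == f.wid]
26. n6.sig = false  [A₂.acc and A₁.sig]
27. n6.acc = false  [A₁.sig == true]
28. n1.mk = 7  [S₀.hot - 20]
29. n1.off = "vmr"  [S₁.off ++ "r"]
30. n0.mk = 29  [len(S₁.off) + 26]
31. n0.off = "vmrm"  [S₁.off ++ "m"]

-7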